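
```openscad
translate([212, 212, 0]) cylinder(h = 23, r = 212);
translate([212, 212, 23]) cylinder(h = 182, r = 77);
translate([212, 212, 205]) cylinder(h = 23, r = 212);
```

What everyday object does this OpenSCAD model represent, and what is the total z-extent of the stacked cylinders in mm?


A spool. The overall height is 228 mm.

Three coaxial cylinders, large–small–large — a spool. Two 23 mm flanges and a 182 mm core give 23 + 182 + 23 = 228 mm.


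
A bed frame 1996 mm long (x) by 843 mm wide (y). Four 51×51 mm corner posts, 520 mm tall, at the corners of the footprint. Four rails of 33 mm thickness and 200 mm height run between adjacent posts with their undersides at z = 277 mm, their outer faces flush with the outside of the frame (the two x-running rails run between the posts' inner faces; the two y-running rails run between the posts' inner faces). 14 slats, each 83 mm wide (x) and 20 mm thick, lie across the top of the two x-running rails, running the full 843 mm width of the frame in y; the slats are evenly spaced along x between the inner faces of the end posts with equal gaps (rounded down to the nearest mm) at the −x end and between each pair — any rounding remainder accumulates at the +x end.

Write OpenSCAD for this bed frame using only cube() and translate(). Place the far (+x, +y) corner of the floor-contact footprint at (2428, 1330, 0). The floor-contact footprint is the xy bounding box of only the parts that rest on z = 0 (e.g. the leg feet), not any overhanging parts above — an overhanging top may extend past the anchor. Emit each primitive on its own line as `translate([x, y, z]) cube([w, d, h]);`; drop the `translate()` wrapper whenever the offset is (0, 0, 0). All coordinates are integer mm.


// slat z = rail_z + rail_h = 277 + 200 = 477
// slat gap = ⌊(1894 − 14·83) / 15⌋ = 48
translate([432, 487, 0]) cube([51, 51, 520]);
translate([432, 1279, 0]) cube([51, 51, 520]);
translate([2377, 487, 0]) cube([51, 51, 520]);
translate([2377, 1279, 0]) cube([51, 51, 520]);
translate([483, 487, 277]) cube([1894, 33, 200]);
translate([483, 1297, 277]) cube([1894, 33, 200]);
translate([432, 538, 277]) cube([33, 741, 200]);
translate([2395, 538, 277]) cube([33, 741, 200]);
translate([531, 487, 477]) cube([83, 843, 20]);
translate([662, 487, 477]) cube([83, 843, 20]);
translate([793, 487, 477]) cube([83, 843, 20]);
translate([924, 487, 477]) cube([83, 843, 20]);
translate([1055, 487, 477]) cube([83, 843, 20]);
translate([1186, 487, 477]) cube([83, 843, 20]);
translate([1317, 487, 477]) cube([83, 843, 20]);
translate([1448, 487, 477]) cube([83, 843, 20]);
translate([1579, 487, 477]) cube([83, 843, 20]);
translate([1710, 487, 477]) cube([83, 843, 20]);
translate([1841, 487, 477]) cube([83, 843, 20]);
translate([1972, 487, 477]) cube([83, 843, 20]);
translate([2103, 487, 477]) cube([83, 843, 20]);
translate([2234, 487, 477]) cube([83, 843, 20]);


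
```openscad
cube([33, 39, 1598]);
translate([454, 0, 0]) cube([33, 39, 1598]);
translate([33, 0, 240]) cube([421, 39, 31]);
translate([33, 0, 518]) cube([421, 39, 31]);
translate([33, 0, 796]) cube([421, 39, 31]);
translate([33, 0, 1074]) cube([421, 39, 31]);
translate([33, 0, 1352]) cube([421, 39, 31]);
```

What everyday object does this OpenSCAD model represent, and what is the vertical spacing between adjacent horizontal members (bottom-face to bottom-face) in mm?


A ladder. The rung spacing is 278 mm.

Two tall 33×39 posts with 5 short bars between them — a ladder. Adjacent rungs sit at z = 240 and z = 518, so the spacing is 518 − 240 = 278 mm.


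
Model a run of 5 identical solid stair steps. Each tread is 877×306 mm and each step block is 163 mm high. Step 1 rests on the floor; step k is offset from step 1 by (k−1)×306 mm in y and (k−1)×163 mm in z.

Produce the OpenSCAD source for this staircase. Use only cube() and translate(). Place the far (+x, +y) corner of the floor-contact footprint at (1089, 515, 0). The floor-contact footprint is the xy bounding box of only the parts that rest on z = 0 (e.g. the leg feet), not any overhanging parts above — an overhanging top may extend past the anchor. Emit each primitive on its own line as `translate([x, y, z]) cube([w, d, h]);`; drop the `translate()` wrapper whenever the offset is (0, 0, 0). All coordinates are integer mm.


translate([212, 209, 0]) cube([877, 306, 163]);
translate([212, 515, 163]) cube([877, 306, 163]);
translate([212, 821, 326]) cube([877, 306, 163]);
translate([212, 1127, 489]) cube([877, 306, 163]);
translate([212, 1433, 652]) cube([877, 306, 163]);


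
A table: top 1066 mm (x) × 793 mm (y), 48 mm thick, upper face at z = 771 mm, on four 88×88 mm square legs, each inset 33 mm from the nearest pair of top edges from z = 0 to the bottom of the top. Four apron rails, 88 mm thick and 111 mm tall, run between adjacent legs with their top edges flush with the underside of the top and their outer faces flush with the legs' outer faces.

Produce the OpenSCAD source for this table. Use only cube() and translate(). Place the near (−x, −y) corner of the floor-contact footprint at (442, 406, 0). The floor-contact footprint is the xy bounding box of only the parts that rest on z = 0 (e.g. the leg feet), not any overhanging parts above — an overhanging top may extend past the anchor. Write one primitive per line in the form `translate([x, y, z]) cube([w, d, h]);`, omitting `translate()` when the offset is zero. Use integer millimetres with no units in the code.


// leg_h = 771 - 48 = 723
// apron z = 723 - 111 = 612
translate([409, 373, 723]) cube([1066, 793, 48]);
translate([442, 406, 0]) cube([88, 88, 723]);
translate([1354, 406, 0]) cube([88, 88, 723]);
translate([442, 1045, 0]) cube([88, 88, 723]);
translate([1354, 1045, 0]) cube([88, 88, 723]);
translate([530, 406, 612]) cube([824, 88, 111]);
translate([530, 1045, 612]) cube([824, 88, 111]);
translate([442, 494, 612]) cube([88, 551, 111]);
translate([1354, 494, 612]) cube([88, 551, 111]);


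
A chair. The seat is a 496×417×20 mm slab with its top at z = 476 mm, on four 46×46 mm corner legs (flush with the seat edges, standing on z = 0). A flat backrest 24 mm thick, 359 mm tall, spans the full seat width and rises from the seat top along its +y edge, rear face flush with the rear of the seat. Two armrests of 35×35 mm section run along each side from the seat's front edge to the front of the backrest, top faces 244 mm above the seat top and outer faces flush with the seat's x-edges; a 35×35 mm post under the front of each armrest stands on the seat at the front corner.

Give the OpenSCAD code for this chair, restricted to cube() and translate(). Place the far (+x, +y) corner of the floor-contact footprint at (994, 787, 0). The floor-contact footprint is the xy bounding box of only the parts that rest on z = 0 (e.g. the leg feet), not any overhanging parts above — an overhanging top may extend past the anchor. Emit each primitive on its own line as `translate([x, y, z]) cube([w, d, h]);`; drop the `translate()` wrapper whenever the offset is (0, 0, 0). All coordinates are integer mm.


translate([498, 370, 456]) cube([496, 417, 20]);
translate([498, 370, 0]) cube([46, 46, 456]);
translate([948, 370, 0]) cube([46, 46, 456]);
translate([498, 741, 0]) cube([46, 46, 456]);
translate([948, 741, 0]) cube([46, 46, 456]);
translate([498, 763, 476]) cube([496, 24, 359]);
translate([498, 370, 685]) cube([35, 393, 35]);
translate([959, 370, 685]) cube([35, 393, 35]);
translate([498, 370, 476]) cube([35, 35, 209]);
translate([959, 370, 476]) cube([35, 35, 209]);


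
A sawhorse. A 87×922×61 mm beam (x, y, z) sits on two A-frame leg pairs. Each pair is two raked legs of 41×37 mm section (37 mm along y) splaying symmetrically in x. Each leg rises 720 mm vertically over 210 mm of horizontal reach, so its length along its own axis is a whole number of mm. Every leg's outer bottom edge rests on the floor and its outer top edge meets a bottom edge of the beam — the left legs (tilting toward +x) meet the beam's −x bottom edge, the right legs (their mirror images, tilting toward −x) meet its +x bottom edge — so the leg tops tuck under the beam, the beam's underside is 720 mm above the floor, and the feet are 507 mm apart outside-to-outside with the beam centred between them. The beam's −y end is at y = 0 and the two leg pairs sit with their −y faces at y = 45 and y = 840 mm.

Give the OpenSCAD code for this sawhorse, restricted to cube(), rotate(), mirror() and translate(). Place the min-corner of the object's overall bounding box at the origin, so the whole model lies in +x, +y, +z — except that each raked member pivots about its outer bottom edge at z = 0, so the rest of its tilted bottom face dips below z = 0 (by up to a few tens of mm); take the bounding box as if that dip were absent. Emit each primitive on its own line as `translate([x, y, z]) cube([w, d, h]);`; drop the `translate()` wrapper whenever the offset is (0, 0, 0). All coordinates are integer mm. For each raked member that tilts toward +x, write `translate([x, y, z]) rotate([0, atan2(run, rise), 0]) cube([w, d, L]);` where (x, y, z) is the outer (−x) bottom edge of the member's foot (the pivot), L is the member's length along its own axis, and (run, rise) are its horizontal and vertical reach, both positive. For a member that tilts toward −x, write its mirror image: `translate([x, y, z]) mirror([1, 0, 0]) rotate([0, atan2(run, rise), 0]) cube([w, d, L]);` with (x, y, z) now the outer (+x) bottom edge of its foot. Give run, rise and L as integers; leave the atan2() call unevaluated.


translate([210, 0, 720]) cube([87, 922, 61]);
translate([0, 45, 0]) rotate([0, atan2(210, 720), 0]) cube([41, 37, 750]);
translate([507, 45, 0]) mirror([1, 0, 0]) rotate([0, atan2(210, 720), 0]) cube([41, 37, 750]);
translate([0, 840, 0]) rotate([0, atan2(210, 720), 0]) cube([41, 37, 750]);
translate([507, 840, 0]) mirror([1, 0, 0]) rotate([0, atan2(210, 720), 0]) cube([41, 37, 750]);


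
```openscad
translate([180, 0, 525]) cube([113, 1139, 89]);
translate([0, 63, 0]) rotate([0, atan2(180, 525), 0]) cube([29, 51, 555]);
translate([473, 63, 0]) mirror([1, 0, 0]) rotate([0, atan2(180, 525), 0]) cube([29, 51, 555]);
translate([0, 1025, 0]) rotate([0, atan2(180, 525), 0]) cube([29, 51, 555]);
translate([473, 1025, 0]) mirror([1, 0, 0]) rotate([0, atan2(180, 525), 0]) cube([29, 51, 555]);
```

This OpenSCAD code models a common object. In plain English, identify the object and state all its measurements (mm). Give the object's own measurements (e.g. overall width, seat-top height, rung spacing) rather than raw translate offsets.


A sawhorse. A 113×1139×89 mm beam (x, y, z) sits on two A-frame leg pairs. Each pair is two raked legs of 29×51 mm section (51 mm along y) splaying symmetrically in x. Each leg rises 525 mm vertically over 180 mm of horizontal reach and is 555 mm long along its own axis. Every leg's outer bottom edge rests on the floor and its outer top edge meets a bottom edge of the beam — the left legs (tilting toward +x) meet the beam's −x bottom edge, the right legs (their mirror images, tilting toward −x) meet its +x bottom edge — so the leg tops tuck under the beam, the beam's underside is 525 mm above the floor, and the feet are 473 mm apart outside-to-outside with the beam centred between them. The two leg pairs are set in 63 mm from either end of the beam.


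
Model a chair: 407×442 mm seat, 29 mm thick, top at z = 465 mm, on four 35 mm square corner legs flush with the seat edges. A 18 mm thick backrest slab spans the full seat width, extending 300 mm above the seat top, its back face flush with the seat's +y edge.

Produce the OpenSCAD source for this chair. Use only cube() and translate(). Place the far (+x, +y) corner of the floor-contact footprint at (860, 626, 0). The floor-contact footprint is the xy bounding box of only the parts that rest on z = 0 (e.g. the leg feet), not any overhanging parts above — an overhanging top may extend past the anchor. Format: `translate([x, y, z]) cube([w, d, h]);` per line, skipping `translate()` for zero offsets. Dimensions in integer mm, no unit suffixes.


translate([453, 184, 436]) cube([407, 442, 29]);
translate([453, 184, 0]) cube([35, 35, 436]);
translate([825, 184, 0]) cube([35, 35, 436]);
translate([453, 591, 0]) cube([35, 35, 436]);
translate([825, 591, 0]) cube([35, 35, 436]);
translate([453, 608, 465]) cube([407, 18, 300]);


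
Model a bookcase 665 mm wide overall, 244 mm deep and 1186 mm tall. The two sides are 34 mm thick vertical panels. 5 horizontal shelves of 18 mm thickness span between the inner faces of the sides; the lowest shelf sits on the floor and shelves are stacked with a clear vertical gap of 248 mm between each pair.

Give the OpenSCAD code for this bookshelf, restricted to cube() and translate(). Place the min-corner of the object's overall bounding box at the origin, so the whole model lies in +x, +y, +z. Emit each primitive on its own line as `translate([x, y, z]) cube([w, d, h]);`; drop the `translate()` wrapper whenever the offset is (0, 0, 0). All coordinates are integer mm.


cube([34, 244, 1186]);
translate([631, 0, 0]) cube([34, 244, 1186]);
translate([34, 0, 0]) cube([597, 244, 18]);
translate([34, 0, 266]) cube([597, 244, 18]);
translate([34, 0, 532]) cube([597, 244, 18]);
translate([34, 0, 798]) cube([597, 244, 18]);
translate([34, 0, 1064]) cube([597, 244, 18]);


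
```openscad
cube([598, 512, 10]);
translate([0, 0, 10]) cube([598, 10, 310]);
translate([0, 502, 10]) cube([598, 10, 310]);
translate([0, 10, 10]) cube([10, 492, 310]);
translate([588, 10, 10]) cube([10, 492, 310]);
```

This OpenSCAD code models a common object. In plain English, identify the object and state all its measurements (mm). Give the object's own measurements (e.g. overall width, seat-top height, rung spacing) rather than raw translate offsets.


An open-topped rectangular box: outside dimensions 598×512×320 mm, with a uniform wall and base thickness of 10 mm. The base is a full 598×512 slab on the floor; four walls sit on top of the base. The front and back walls (the −y and +y sides) span the full width; the two side walls fit between them.


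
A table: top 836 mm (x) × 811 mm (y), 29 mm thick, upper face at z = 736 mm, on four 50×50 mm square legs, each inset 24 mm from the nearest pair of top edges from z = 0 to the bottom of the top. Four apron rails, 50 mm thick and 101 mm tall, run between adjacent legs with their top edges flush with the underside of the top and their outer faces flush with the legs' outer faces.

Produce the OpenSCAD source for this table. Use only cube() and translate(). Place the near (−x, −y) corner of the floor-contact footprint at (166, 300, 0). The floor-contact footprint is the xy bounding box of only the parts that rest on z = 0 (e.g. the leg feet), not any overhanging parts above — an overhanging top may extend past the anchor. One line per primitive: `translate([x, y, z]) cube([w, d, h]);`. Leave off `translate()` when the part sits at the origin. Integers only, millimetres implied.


translate([142, 276, 707]) cube([836, 811, 29]);
translate([166, 300, 0]) cube([50, 50, 707]);
translate([904, 300, 0]) cube([50, 50, 707]);
translate([166, 1013, 0]) cube([50, 50, 707]);
translate([904, 1013, 0]) cube([50, 50, 707]);
translate([216, 300, 606]) cube([688, 50, 101]);
translate([216, 1013, 606]) cube([688, 50, 101]);
translate([166, 350, 606]) cube([50, 663, 101]);
translate([904, 350, 606]) cube([50, 663, 101]);


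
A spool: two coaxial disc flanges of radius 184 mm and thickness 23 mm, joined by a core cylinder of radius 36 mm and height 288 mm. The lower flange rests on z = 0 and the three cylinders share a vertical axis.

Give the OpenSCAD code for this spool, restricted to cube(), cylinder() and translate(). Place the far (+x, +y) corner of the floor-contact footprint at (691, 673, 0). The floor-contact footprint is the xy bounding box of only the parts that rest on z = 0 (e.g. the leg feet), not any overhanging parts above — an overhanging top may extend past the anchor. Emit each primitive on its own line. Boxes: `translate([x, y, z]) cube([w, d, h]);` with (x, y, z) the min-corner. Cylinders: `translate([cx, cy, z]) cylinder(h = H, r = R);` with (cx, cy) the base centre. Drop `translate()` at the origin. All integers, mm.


translate([507, 489, 0]) cylinder(h = 23, r = 184);
translate([507, 489, 23]) cylinder(h = 288, r = 36);
translate([507, 489, 311]) cylinder(h = 23, r = 184);


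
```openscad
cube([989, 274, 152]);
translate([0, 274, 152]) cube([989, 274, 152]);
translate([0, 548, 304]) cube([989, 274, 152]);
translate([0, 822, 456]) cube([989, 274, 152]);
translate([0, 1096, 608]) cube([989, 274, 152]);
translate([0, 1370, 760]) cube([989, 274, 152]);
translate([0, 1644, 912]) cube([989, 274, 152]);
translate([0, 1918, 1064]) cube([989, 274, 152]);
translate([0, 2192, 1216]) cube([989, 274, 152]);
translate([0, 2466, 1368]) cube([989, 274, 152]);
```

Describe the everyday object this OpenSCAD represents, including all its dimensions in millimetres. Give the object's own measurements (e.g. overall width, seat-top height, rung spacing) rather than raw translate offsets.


A straight staircase of 10 solid steps. Each step is 989 mm wide (x), 274 mm deep (y, the going) and 152 mm tall (the rise). The first step rests on the floor; each subsequent step sits one going further in +y and one rise higher in +z, directly behind and above the previous step with no overlap.


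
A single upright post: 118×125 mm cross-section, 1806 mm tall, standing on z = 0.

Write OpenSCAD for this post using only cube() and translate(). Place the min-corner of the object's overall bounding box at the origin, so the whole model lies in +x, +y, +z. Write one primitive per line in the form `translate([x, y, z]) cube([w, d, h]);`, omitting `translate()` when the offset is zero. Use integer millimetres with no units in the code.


cube([118, 125, 1806]);


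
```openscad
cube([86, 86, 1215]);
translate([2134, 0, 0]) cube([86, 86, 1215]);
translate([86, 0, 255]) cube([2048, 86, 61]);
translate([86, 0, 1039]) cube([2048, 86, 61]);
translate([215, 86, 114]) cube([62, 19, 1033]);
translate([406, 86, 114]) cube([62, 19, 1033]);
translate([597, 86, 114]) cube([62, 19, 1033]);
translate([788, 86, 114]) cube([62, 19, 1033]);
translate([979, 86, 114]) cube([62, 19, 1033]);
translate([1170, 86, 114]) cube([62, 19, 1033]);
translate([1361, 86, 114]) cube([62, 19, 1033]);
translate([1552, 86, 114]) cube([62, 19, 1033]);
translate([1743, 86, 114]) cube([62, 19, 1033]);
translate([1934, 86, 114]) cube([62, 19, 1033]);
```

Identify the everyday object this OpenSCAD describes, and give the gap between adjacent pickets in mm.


A fence section. The picket gap is 129 mm.

Two posts, two rails, 10 pickets — a fence section. Span 2048 mm holds 10 pickets of 62 mm with 11 equal gaps: ⌊(2048 − 10·62) / 11⌋ = 129 mm.


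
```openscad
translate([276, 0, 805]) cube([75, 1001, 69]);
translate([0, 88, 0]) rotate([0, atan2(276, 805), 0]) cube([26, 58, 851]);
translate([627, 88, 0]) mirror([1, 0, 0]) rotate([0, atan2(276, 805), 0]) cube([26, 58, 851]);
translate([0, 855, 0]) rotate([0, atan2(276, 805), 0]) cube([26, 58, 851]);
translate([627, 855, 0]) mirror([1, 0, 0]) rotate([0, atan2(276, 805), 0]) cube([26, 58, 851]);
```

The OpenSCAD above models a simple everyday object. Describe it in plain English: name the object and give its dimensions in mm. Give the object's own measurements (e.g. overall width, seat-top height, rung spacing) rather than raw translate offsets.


A sawhorse. A 75×1001×69 mm beam (x, y, z) sits on two A-frame leg pairs. Each pair is two raked legs of 26×58 mm section (58 mm along y) splaying symmetrically in x. Each leg rises 805 mm vertically over 276 mm of horizontal reach and is 851 mm long along its own axis. Every leg's outer bottom edge rests on the floor and its outer top edge meets a bottom edge of the beam — the left legs (tilting toward +x) meet the beam's −x bottom edge, the right legs (their mirror images, tilting toward −x) meet its +x bottom edge — so the leg tops tuck under the beam, the beam's underside is 805 mm above the floor, and the feet are 627 mm apart outside-to-outside with the beam centred between them. The two leg pairs are set in 88 mm from either end of the beam.


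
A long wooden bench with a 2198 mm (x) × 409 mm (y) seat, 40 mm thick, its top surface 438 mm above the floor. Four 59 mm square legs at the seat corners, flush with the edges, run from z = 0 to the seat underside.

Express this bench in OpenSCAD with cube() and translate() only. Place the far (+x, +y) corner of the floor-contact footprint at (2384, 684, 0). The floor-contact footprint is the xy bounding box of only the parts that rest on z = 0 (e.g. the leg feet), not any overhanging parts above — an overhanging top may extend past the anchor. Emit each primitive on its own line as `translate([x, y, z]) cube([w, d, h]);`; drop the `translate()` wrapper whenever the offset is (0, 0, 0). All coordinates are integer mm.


// leg_h = 438 − 40 = 398
translate([186, 275, 398]) cube([2198, 409, 40]);
translate([186, 275, 0]) cube([59, 59, 398]);
translate([186, 625, 0]) cube([59, 59, 398]);
translate([2325, 275, 0]) cube([59, 59, 398]);
translate([2325, 625, 0]) cube([59, 59, 398]);


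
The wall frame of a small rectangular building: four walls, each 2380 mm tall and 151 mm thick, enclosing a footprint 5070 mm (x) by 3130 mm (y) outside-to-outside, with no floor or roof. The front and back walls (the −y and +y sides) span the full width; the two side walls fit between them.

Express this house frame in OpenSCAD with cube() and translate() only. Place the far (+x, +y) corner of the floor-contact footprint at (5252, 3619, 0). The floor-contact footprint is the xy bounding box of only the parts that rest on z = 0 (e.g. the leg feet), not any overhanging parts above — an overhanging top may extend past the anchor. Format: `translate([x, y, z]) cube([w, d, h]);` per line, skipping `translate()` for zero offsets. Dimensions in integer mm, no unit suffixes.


translate([182, 489, 0]) cube([5070, 151, 2380]);
translate([182, 3468, 0]) cube([5070, 151, 2380]);
translate([182, 640, 0]) cube([151, 2828, 2380]);
translate([5101, 640, 0]) cube([151, 2828, 2380]);


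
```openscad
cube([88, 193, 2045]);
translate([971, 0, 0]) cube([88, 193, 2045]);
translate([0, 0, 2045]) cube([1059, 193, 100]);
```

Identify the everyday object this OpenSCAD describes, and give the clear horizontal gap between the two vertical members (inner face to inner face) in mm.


A door frame. The clear opening width is 883 mm.

Two 2045 mm tall posts with a header on top — a door frame. The left jamb is 88 mm wide at x = 0; the right jamb starts at x = 971. The clear opening is 971 − 88 = 883 mm.


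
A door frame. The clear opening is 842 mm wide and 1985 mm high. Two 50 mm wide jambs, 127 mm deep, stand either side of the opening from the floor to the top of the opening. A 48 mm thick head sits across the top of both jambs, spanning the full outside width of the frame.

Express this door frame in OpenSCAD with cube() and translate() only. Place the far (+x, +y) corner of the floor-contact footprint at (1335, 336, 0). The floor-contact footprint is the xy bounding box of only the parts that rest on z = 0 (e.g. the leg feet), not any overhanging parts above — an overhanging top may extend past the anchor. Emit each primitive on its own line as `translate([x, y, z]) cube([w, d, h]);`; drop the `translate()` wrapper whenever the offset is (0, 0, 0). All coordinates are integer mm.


translate([393, 209, 0]) cube([50, 127, 1985]);
translate([1285, 209, 0]) cube([50, 127, 1985]);
translate([393, 209, 1985]) cube([942, 127, 48]);


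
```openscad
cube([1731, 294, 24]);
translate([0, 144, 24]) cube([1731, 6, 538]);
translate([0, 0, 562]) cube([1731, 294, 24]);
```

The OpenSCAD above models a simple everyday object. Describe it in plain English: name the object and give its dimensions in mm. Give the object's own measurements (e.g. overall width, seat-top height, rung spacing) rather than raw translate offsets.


An I-beam lying along x, 1731 mm long. Overall section height 586 mm. Two flanges 294 mm wide (y) and 24 mm thick, one on the floor and one at the top; a web 6 mm thick runs between them, centred on the flange width.


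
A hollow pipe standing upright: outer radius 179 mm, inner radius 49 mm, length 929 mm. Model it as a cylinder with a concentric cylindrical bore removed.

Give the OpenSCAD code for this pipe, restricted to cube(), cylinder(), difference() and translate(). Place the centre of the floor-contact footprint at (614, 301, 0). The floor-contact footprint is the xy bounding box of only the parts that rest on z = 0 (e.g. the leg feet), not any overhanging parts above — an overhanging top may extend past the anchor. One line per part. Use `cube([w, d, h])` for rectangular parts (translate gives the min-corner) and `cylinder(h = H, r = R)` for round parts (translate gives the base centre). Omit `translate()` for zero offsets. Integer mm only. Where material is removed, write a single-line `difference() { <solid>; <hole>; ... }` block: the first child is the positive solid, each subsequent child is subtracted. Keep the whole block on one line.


difference() { translate([614, 301, 0]) cylinder(h = 929, r = 179); translate([614, 301, 0]) cylinder(h = 929, r = 49); }


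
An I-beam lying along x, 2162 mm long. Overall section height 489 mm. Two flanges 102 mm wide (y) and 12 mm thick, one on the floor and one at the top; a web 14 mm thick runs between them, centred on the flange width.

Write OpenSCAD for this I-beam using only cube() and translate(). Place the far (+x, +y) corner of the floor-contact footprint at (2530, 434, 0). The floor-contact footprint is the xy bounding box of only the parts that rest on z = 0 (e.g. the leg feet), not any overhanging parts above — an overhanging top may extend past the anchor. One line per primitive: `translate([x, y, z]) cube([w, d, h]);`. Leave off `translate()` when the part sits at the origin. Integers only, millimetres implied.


translate([368, 332, 0]) cube([2162, 102, 12]);
translate([368, 376, 12]) cube([2162, 14, 465]);
translate([368, 332, 477]) cube([2162, 102, 12]);


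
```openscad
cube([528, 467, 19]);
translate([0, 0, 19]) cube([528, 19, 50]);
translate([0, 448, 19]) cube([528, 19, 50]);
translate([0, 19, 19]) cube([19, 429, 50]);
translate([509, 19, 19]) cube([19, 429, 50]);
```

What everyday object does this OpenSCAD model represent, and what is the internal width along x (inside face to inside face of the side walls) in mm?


An open box. The internal width is 490 mm.

A 528×467 base slab with four walls standing on it — an open box. The base is 528 mm wide and the walls are 19 mm thick, so the internal width is 528 − 2 × 19 = 490 mm.


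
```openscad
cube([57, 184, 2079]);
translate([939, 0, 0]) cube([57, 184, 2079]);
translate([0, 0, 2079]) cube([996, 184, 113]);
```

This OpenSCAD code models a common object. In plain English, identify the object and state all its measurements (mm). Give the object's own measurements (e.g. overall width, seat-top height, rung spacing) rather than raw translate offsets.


A door frame. The clear opening is 882 mm wide and 2079 mm high. Two 57 mm wide jambs, 184 mm deep, stand either side of the opening from the floor to the top of the opening. A 113 mm thick head sits across the top of both jambs, spanning the full outside width of the frame.


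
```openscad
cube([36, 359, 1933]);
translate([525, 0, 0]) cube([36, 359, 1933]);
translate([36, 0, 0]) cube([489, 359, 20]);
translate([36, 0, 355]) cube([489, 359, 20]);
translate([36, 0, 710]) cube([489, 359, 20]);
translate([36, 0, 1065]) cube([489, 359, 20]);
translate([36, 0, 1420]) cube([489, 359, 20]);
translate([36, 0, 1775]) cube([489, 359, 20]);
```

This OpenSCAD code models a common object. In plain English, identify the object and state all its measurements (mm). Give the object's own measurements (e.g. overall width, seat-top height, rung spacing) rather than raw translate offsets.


An open bookshelf. Two side panels, each 36 mm thick, 359 mm deep and 1933 mm tall, stand 561 mm apart (outside-to-outside). Between them sit 6 shelves, each 20 mm thick and 359 mm deep, spanning the full gap between the sides. The bottom shelf rests on the floor (its underside at z = 0) and the clear gap between one shelf's top and the next shelf's underside is 335 mm.


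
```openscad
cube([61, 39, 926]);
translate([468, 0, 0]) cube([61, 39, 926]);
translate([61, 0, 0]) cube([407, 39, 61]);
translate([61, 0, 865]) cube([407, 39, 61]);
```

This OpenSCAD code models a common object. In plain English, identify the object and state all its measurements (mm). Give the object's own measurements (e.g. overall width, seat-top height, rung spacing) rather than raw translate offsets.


A rectangular picture frame lying in the x–z plane (depth along y). The opening is 407 mm wide (x) by 804 mm tall (z), surrounded by a border 61 mm wide on all four sides. The frame is 39 mm deep and is made of two full-height vertical stiles with two horizontal rails fitted between them.


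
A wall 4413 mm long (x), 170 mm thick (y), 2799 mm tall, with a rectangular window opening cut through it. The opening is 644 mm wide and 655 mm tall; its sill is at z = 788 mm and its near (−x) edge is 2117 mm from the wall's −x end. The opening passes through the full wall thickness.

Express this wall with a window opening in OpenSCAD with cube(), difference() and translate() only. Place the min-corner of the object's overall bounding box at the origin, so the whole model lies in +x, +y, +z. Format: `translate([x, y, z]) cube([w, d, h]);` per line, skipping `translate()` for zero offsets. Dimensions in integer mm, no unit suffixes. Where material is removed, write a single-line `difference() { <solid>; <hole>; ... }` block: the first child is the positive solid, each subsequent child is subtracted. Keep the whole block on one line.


difference() { cube([4413, 170, 2799]); translate([2117, 0, 788]) cube([644, 170, 655]); }


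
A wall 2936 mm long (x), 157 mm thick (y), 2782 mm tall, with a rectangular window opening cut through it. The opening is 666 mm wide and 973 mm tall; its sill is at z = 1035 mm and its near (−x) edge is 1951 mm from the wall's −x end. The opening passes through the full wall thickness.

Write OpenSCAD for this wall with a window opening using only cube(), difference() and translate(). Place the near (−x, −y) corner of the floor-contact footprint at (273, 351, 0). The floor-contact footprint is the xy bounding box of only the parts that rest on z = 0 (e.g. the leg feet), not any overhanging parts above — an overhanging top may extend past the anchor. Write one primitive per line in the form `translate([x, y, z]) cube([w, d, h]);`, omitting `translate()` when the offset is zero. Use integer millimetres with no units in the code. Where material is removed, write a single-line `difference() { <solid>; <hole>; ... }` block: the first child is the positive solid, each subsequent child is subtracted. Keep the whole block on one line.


difference() { translate([273, 351, 0]) cube([2936, 157, 2782]); translate([2224, 351, 1035]) cube([666, 157, 973]); }


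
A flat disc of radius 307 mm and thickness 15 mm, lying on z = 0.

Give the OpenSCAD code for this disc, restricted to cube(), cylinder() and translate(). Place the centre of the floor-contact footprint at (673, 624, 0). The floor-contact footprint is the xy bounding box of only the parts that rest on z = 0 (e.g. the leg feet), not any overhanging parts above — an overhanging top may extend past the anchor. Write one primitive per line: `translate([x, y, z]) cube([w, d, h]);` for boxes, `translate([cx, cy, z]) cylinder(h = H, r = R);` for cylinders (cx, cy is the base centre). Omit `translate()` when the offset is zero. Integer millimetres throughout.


translate([673, 624, 0]) cylinder(h = 15, r = 307);


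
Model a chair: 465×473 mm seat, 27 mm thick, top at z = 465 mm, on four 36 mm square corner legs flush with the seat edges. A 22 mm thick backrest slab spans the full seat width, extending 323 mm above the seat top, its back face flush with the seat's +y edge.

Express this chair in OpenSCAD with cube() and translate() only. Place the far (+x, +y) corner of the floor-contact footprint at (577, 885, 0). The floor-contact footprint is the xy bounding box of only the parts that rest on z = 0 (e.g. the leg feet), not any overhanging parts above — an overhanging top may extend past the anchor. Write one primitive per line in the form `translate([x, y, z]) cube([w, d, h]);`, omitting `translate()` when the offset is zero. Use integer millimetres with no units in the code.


translate([112, 412, 438]) cube([465, 473, 27]);
translate([112, 412, 0]) cube([36, 36, 438]);
translate([541, 412, 0]) cube([36, 36, 438]);
translate([112, 849, 0]) cube([36, 36, 438]);
translate([541, 849, 0]) cube([36, 36, 438]);
translate([112, 863, 465]) cube([465, 22, 323]);


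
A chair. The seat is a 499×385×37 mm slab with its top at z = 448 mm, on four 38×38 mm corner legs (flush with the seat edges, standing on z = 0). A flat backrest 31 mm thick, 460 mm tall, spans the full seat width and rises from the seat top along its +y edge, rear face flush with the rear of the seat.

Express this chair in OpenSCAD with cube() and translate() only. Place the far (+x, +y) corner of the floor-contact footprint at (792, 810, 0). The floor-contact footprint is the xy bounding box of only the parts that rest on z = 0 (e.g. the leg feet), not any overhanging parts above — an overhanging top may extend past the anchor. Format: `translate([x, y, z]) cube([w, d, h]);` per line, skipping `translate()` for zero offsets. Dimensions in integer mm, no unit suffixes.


translate([293, 425, 411]) cube([499, 385, 37]);
translate([293, 425, 0]) cube([38, 38, 411]);
translate([754, 425, 0]) cube([38, 38, 411]);
translate([293, 772, 0]) cube([38, 38, 411]);
translate([754, 772, 0]) cube([38, 38, 411]);
translate([293, 779, 448]) cube([499, 31, 460]);


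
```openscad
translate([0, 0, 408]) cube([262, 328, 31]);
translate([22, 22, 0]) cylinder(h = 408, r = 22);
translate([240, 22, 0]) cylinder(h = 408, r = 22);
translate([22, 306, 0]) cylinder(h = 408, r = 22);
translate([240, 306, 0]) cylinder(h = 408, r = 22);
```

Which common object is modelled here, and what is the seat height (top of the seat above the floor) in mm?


A stool. The seat height is 439 mm.

A 262×328×31 slab at z = 408 on four corner cylinders — a stool. The seat top is 408 + 31 = 439 mm.


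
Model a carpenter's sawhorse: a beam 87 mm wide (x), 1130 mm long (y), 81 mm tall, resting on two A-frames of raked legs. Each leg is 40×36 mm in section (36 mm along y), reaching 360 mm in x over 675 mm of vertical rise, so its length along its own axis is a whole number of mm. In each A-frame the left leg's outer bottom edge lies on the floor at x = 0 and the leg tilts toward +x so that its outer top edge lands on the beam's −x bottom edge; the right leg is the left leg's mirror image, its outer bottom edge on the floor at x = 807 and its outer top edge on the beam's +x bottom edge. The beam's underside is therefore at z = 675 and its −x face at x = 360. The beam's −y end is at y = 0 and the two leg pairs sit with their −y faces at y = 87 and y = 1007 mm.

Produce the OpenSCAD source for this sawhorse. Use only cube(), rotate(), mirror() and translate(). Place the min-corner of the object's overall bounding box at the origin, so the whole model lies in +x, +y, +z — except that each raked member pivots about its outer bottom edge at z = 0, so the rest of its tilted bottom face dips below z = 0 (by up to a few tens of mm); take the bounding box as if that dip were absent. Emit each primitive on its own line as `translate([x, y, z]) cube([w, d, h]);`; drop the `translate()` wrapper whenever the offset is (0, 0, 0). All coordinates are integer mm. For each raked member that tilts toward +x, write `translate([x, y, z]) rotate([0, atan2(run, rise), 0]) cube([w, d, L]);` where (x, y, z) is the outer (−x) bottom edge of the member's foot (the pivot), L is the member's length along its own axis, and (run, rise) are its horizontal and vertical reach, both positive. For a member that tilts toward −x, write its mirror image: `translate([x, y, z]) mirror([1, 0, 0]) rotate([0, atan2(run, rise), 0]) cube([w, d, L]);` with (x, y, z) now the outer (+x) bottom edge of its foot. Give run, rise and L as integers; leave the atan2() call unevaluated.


// leg length = √(360² + 675²) = 765
// right-leg outer foot x = 2·360 + 87 = 807
// beam min-corner = (360, 0, 675)
translate([360, 0, 675]) cube([87, 1130, 81]);
translate([0, 87, 0]) rotate([0, atan2(360, 675), 0]) cube([40, 36, 765]);
translate([807, 87, 0]) mirror([1, 0, 0]) rotate([0, atan2(360, 675), 0]) cube([40, 36, 765]);
translate([0, 1007, 0]) rotate([0, atan2(360, 675), 0]) cube([40, 36, 765]);
translate([807, 1007, 0]) mirror([1, 0, 0]) rotate([0, atan2(360, 675), 0]) cube([40, 36, 765]);


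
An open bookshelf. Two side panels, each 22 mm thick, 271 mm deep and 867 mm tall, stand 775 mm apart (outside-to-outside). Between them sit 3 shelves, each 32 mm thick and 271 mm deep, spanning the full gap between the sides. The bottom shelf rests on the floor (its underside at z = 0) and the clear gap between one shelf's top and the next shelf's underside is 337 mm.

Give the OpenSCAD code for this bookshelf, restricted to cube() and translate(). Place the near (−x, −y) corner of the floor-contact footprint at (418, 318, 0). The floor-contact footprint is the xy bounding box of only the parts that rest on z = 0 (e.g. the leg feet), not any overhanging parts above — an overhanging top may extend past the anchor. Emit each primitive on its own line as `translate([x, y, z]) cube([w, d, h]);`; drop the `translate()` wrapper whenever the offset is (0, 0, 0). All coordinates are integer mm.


translate([418, 318, 0]) cube([22, 271, 867]);
translate([1171, 318, 0]) cube([22, 271, 867]);
translate([440, 318, 0]) cube([731, 271, 32]);
translate([440, 318, 369]) cube([731, 271, 32]);
translate([440, 318, 738]) cube([731, 271, 32]);


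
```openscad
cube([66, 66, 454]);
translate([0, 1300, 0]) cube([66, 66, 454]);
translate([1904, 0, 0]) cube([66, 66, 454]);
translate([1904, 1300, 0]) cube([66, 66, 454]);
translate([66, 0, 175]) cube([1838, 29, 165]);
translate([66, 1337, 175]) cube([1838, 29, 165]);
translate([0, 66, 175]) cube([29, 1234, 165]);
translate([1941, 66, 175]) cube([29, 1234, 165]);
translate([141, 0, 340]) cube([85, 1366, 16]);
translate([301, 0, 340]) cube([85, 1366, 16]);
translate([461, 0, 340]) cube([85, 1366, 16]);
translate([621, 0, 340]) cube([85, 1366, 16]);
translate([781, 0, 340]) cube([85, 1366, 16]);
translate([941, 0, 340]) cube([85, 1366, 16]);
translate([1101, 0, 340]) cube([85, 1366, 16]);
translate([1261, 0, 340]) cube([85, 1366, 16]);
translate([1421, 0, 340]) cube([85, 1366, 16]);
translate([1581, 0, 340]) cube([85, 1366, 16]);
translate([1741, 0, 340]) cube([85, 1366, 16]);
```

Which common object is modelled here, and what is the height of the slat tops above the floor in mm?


A bed frame. The slat-top height is 356 mm.

Four posts, four rails, and a row of slats — a bed frame. Slats sit on the rails at z = 175 + 165 = 340; with slat thickness 16, the top is 356 mm.


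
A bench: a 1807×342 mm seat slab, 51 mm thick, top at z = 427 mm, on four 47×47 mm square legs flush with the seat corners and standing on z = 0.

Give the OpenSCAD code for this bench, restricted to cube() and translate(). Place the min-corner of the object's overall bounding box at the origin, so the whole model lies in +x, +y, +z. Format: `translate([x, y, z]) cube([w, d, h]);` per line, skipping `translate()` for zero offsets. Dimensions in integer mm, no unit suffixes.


translate([0, 0, 376]) cube([1807, 342, 51]);
cube([47, 47, 376]);
translate([0, 295, 0]) cube([47, 47, 376]);
translate([1760, 0, 0]) cube([47, 47, 376]);
translate([1760, 295, 0]) cube([47, 47, 376]);
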